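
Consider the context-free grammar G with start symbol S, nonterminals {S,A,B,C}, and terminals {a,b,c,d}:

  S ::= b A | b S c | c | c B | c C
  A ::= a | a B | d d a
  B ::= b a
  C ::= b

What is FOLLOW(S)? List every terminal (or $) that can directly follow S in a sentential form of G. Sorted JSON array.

Compute FIRST by fixpoint:
[1]
  A via A→a: +{a}
  A via A→d d a: +{d}
  B via B→b a: +{b}
  C via C→b: +{b}
  S via S→b A: +{b}
  S via S→c: +{c}
  FIRST(S)={b,c}  FIRST(A)={a,d}  FIRST(B)={b}  FIRST(C)={b}
[2] (stable)
  FIRST(S)={b,c}  FIRST(A)={a,d}  FIRST(B)={b}  FIRST(C)={b}

FOLLOW sets:
initialize: $ ∈ FOLLOW(S)
pass 1:
  S→b A: FOLLOW(A) ⊇ FOLLOW(S) ⊇ {$}; new: +{$}
  S→b S c: FOLLOW(S) ⊇ FIRST(c) = {c}; new: +{c}
  S→c B: FOLLOW(B) ⊇ FOLLOW(S) ⊇ {$,c}; new: +{$,c}
  S→c C: FOLLOW(C) ⊇ FOLLOW(S) ⊇ {$,c}; new: +{$,c}
  S: {$,c}  A: {$}  B: {$,c}  C: {$,c}
pass 2:
  S→b A: FOLLOW(A) ⊇ FOLLOW(S) ⊇ {$,c}; new: +{c}
  S: {$,c}  A: {$,c}  B: {$,c}  C: {$,c}
pass 3: done
  S: {$,c}  A: {$,c}  B: {$,c}  C: {$,c}

FOLLOW(S) = ["$", "c"]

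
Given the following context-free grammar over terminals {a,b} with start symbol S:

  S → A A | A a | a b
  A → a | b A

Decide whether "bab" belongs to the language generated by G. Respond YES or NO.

Convert to CNF:
  S -> A A | A T1 | T1 T0
  A -> T0 A | a
  T0 -> b
  T1 -> a

Fill CYK table bottom-up:
  [0..0]={T0}  "b"  orig:{}
  [1..1]={A,T1}  "a"  orig:{A}
  [2..2]={T0}  "b"  orig:{}
  [0..1]={A}  "ba"
  [1..2]={S}  "ab"
  [0..2]=∅  "bab"

S ∉ T[0,2] ⇒ NO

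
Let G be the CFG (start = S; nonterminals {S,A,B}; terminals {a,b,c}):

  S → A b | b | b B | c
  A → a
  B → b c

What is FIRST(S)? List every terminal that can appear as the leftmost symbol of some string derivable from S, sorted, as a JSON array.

Compute FIRST by fixpoint:
pass 1:
  A via A→a: +{a}
  B via B→b c: +{b}
  S via S→A b: +{a}
  S via S→b: +{b}
  S via S→c: +{c}
  S: {a,b,c}  A: {a}  B: {b}
pass 2: done
  S: {a,b,c}  A: {a}  B: {b}

FIRST(S) = ["a", "b", "c"]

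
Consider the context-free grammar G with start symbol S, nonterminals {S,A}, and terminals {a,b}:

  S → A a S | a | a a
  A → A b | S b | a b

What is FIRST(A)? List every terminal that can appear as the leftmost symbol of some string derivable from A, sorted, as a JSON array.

Compute FIRST by fixpoint:
iter 1:
  A via A→a b: +{a}
  S via S→A a S: +{a}
  FIRST[S]={a}  FIRST[A]={a}
iter 2: (no change)
  FIRST[S]={a}  FIRST[A]={a}

FIRST(A) = ["a"]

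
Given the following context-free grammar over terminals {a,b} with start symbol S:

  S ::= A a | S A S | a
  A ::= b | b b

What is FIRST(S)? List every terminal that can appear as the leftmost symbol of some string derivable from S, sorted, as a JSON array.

Compute FIRST by fixpoint:
[1]
  A via A→b: +{b}
  S via S→A a: +{b}
  S via S→a: +{a}
  S: {a,b}  A: {b}
[2] — fixpoint
  S: {a,b}  A: {b}

FIRST(S) = ["a", "b"]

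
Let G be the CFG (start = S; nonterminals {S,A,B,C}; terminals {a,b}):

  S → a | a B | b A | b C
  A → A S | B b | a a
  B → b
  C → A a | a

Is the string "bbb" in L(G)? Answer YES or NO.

CNF form of G:
  S -> T0 A | T0 C | T1 B | a
  A -> A S | B T0 | T1 T1
  B -> b
  C -> A T1 | a
  T0 -> b
  T1 -> a

CYK table (by increasing span):
  [0..0]={B,T0}  "b"  orig:{B}
  [1..1]={B,T0}  "b"  orig:{B}
  [2..2]={B,T0}  "b"  orig:{B}
  [0..1]={A}  "bb"
  [1..2]={A}  "bb"
  [0..2]={S}  "bbb"

S ∈ T[0,2] ⇒ YES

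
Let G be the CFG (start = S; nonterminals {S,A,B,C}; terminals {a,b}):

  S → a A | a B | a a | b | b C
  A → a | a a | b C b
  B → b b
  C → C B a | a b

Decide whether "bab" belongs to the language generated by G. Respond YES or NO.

Convert to CNF:
  S -> T0 A | T0 B | T0 T0 | T1 C | b
  A -> T0 T0 | T1 X2 | a
  B -> T1 T1
  C -> C X3 | T0 T1
  T0 -> a
  T1 -> b
  X2 -> C T1
  X3 -> B T0

CYK table (by increasing span):
  cell(0,0) b: {S,T1}  orig:{S}
  cell(1,1) a: {A,T0}  orig:{A}
  cell(2,2) b: {S,T1}  orig:{S}
  cell(0,1) ba: ∅
  cell(1,2) ab: {C}
  cell(0,2) bab: {S}

S ∈ T[0,2] ⇒ YES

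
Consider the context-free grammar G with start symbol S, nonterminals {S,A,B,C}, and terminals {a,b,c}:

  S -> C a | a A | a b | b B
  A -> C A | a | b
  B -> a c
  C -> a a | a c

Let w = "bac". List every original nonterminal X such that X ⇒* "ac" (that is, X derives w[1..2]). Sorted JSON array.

Convert to CNF:
  S -> C T0 | T0 A | T0 T2 | T2 B
  A -> C A | a | b
  B -> T0 T1
  C -> T0 T0 | T0 T1
  T0 -> a
  T1 -> c
  T2 -> b

Fill CYK table bottom-up (cells [i..j] with 1 ≤ i ≤ j ≤ 2 only):
  T[1,1] 'a' = {A,T0}  orig:{A}
  T[2,2] 'c' = {T1}  orig:{}
  T[1,2] 'ac' = {B,C}

Original NTs in T[1,2] deriving "ac": ["B", "C"]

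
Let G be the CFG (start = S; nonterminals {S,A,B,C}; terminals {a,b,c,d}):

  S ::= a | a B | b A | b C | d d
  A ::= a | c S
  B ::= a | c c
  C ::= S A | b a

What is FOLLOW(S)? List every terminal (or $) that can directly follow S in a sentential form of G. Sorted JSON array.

FIRST sets, iterate to fixpoint:
[1]
  A via A→a: +{a}
  A via A→c S: +{c}
  B via B→a: +{a}
  B via B→c c: +{c}
  C via C→b a: +{b}
  S via S→a: +{a}
  S via S→b A: +{b}
  S via S→d d: +{d}
  FIRST[S]={a,b,d}  FIRST[A]={a,c}  FIRST[B]={a,c}  FIRST[C]={b}
[2]
  C via C→S A: +{a,d}
  FIRST[S]={a,b,d}  FIRST[A]={a,c}  FIRST[B]={a,c}  FIRST[C]={a,b,d}
[3] (no change)
  FIRST[S]={a,b,d}  FIRST[A]={a,c}  FIRST[B]={a,c}  FIRST[C]={a,b,d}

Compute FOLLOW by fixpoint:
seed FOLLOW(S) with $
iter 1:
  C→S A: FOLLOW(S) ⊇ FIRST(A) = {a,c}; new: +{a,c}
  S→a B: FOLLOW(B) ⊇ FOLLOW(S) ⊇ {$,a,c}; new: +{$,a,c}
  S→b A: FOLLOW(A) ⊇ FOLLOW(S) ⊇ {$,a,c}; new: +{$,a,c}
  S→b C: FOLLOW(C) ⊇ FOLLOW(S) ⊇ {$,a,c}; new: +{$,a,c}
  S: {$,a,c}  A: {$,a,c}  B: {$,a,c}  C: {$,a,c}
iter 2: — fixpoint
  S: {$,a,c}  A: {$,a,c}  B: {$,a,c}  C: {$,a,c}

FOLLOW(S) = ["$", "a", "c"]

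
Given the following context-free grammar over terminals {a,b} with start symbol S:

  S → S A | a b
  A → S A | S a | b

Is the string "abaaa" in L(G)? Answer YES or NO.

Convert to CNF:
  S -> S A | T0 T1
  A -> S A | S T0 | b
  T0 -> a
  T1 -> b

Fill CYK table bottom-up:
  cell(0,0) a: {T0}  orig:{}
  cell(1,1) b: {A,T1}  orig:{A}
  cell(2,2) a: {T0}  orig:{}
  cell(3,3) a: {T0}  orig:{}
  cell(4,4) a: {T0}  orig:{}
  cell(0,1) ab: {S}
  cell(1,2) ba: ∅
  cell(2,3) aa: ∅
  cell(3,4) aa: ∅
  cell(0,2) aba: {A}
  cell(1,3) baa: ∅
  cell(2,4) aaa: ∅
  cell(0,3) abaa: ∅
  cell(1,4) baaa: ∅
  cell(0,4) abaaa: ∅

S ∉ T[0,4] ⇒ NO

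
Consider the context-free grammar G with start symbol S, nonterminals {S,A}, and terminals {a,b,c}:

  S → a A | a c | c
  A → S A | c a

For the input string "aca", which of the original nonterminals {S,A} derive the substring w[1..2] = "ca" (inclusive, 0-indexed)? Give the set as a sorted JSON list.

Convert to CNF:
  S -> T1 A | T1 T0 | c
  A -> S A | T0 T1
  T0 -> c
  T1 -> a

CYK fill (cells [i..j] with 1 ≤ i ≤ j ≤ 2 only):
  T[1,1] 'c' = {S,T0}  orig:{S}
  T[2,2] 'a' = {T1}  orig:{}
  T[1,2] 'ca' = {A}

Original NTs in T[1,2] deriving "ca": ["A"]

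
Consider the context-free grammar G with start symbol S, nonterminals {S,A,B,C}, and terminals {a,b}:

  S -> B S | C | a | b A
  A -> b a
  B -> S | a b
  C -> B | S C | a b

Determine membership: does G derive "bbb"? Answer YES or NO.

CNF form of G:
  S -> B S | S C | T0 A | T1 T0 | a
  A -> T0 T1
  B -> B S | S C | T0 A | T1 T0 | a
  C -> B S | S C | T0 A | T1 T0 | a
  T0 -> b
  T1 -> a

CYK fill:
  cell(0,0) b: {T0}  orig:{}
  cell(1,1) b: {T0}  orig:{}
  cell(2,2) b: {T0}  orig:{}
  cell(0,1) bb: ∅
  cell(1,2) bb: ∅
  cell(0,2) bbb: ∅

S ∉ T[0,2] ⇒ NO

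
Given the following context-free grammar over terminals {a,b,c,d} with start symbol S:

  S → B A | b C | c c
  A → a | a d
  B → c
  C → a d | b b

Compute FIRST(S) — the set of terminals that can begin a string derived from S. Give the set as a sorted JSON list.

FIRST sets, iterate to fixpoint:
pass 1:
  A via A→a: +{a}
  B via B→c: +{c}
  C via C→a d: +{a}
  C via C→b b: +{b}
  S via S→B A: +{c}
  S via S→b C: +{b}
  FIRST(S)={b,c}  FIRST(A)={a}  FIRST(B)={c}  FIRST(C)={a,b}
pass 2: — fixpoint
  FIRST(S)={b,c}  FIRST(A)={a}  FIRST(B)={c}  FIRST(C)={a,b}

FIRST(S) = ["b", "c"]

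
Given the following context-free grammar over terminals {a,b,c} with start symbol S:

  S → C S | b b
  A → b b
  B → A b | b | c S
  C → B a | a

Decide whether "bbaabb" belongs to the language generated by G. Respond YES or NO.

Convert to CNF:
  S -> C S | T0 T0
  A -> T0 T0
  B -> A T0 | T1 S | b
  C -> B T2 | a
  T0 -> b
  T1 -> c
  T2 -> a

CYK fill:
  cell(0,0) b: {B,T0}  orig:{B}
  cell(1,1) b: {B,T0}  orig:{B}
  cell(2,2) a: {C,T2}  orig:{C}
  cell(3,3) a: {C,T2}  orig:{C}
  cell(4,4) b: {B,T0}  orig:{B}
  cell(5,5) b: {B,T0}  orig:{B}
  cell(0,1) bb: {A,S}
  cell(1,2) ba: {C}
  cell(2,3) aa: ∅
  cell(3,4) ab: ∅
  cell(4,5) bb: {A,S}
  cell(0,2) bba: ∅
  cell(1,3) baa: ∅
  cell(2,4) aab: ∅
  cell(3,5) abb: {S}
  cell(0,3) bbaa: ∅
  cell(1,4) baab: ∅
  cell(2,5) aabb: {S}
  cell(0,4) bbaab: ∅
  cell(1,5) baabb: {S}
  cell(0,5) bbaabb: ∅

S ∉ T[0,5] ⇒ NO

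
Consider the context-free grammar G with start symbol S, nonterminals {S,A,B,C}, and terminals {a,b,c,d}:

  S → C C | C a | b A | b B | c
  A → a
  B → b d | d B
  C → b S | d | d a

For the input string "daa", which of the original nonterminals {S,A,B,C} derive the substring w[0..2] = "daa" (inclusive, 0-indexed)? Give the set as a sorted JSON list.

CNF form of G:
  S -> C C | C T2 | T0 A | T0 B | c
  A -> a
  B -> T0 T1 | T1 B
  C -> T0 S | T1 T2 | d
  T0 -> b
  T1 -> d
  T2 -> a

Fill CYK table bottom-up (cells [i..j] with 0 ≤ i ≤ j ≤ 2 only):
  cell(0,0) d: {C,T1}  orig:{C}
  cell(1,1) a: {A,T2}  orig:{A}
  cell(2,2) a: {A,T2}  orig:{A}
  cell(0,1) da: {C,S}
  cell(1,2) aa: ∅
  cell(0,2) daa: {S}

Original NTs in T[0,2] deriving "daa": ["S"]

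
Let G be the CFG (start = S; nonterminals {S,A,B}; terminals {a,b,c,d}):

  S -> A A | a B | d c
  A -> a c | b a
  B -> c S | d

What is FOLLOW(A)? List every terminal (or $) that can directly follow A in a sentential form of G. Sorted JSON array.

FIRST sets, iterate to fixpoint:
pass 1:
  A via A→a c: +{a}
  A via A→b a: +{b}
  B via B→c S: +{c}
  B via B→d: +{d}
  S via S→A A: +{a,b}
  S via S→d c: +{d}
  FIRST[S]={a,b,d}  FIRST[A]={a,b}  FIRST[B]={c,d}
pass 2: (stable)
  FIRST[S]={a,b,d}  FIRST[A]={a,b}  FIRST[B]={c,d}

Compute FOLLOW by fixpoint:
seed FOLLOW(S) with $
pass 1:
  S→A A: FOLLOW(A) ⊇ FIRST(A) = {a,b}; new: +{a,b}
  S→A A: FOLLOW(A) ⊇ FOLLOW(S) ⊇ {$}; new: +{$}
  S→a B: FOLLOW(B) ⊇ FOLLOW(S) ⊇ {$}; new: +{$}
  FOLLOW(S)={$}  FOLLOW(A)={$,a,b}  FOLLOW(B)={$}
pass 2: (no change)
  FOLLOW(S)={$}  FOLLOW(A)={$,a,b}  FOLLOW(B)={$}

FOLLOW(A) = ["$", "a", "b"]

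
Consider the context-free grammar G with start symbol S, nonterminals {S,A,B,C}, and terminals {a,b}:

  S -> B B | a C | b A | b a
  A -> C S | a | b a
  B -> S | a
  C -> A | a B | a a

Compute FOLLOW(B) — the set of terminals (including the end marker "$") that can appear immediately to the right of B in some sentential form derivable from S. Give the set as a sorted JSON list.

Compute FIRST by fixpoint:
[1]
  A via A→a: +{a}
  A via A→b a: +{b}
  B via B→a: +{a}
  C via C→A: +{a,b}
  S via S→B B: +{a}
  S via S→b A: +{b}
  FIRST(S)={a,b}  FIRST(A)={a,b}  FIRST(B)={a}  FIRST(C)={a,b}
[2]
  B via B→S: +{b}
  FIRST(S)={a,b}  FIRST(A)={a,b}  FIRST(B)={a,b}  FIRST(C)={a,b}
[3] done
  FIRST(S)={a,b}  FIRST(A)={a,b}  FIRST(B)={a,b}  FIRST(C)={a,b}

FOLLOW iteration:
seed FOLLOW(S) with $
[1]
  A→C S: FOLLOW(C) ⊇ FIRST(S) = {a,b}; new: +{a,b}
  C→A: FOLLOW(A) ⊇ FOLLOW(C) ⊇ {a,b}; new: +{a,b}
  C→a B: FOLLOW(B) ⊇ FOLLOW(C) ⊇ {a,b}; new: +{a,b}
  S→B B: FOLLOW(B) ⊇ FOLLOW(S) ⊇ {$}; new: +{$}
  S→a C: FOLLOW(C) ⊇ FOLLOW(S) ⊇ {$}; new: +{$}
  S→b A: FOLLOW(A) ⊇ FOLLOW(S) ⊇ {$}; new: +{$}
  FOLLOW(S)={$}  FOLLOW(A)={$,a,b}  FOLLOW(B)={$,a,b}  FOLLOW(C)={$,a,b}
[2]
  A→C S: FOLLOW(S) ⊇ FOLLOW(A) ⊇ {$,a,b}; new: +{a,b}
  FOLLOW(S)={$,a,b}  FOLLOW(A)={$,a,b}  FOLLOW(B)={$,a,b}  FOLLOW(C)={$,a,b}
[3] done
  FOLLOW(S)={$,a,b}  FOLLOW(A)={$,a,b}  FOLLOW(B)={$,a,b}  FOLLOW(C)={$,a,b}

FOLLOW(B) = ["$", "a", "b"]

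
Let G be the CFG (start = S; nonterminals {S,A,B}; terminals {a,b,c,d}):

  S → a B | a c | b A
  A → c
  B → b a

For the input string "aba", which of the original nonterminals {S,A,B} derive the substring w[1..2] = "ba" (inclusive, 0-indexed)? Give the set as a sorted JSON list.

CNF form of G:
  S -> T0 A | T1 B | T1 T2
  A -> c
  B -> T0 T1
  T0 -> b
  T1 -> a
  T2 -> c

CYK table (by increasing span), restricted to cells inside w[1..2]:
  T[1,1] 'b' = {T0}  orig:{}
  T[2,2] 'a' = {T1}  orig:{}
  T[1,2] 'ba' = {B}

Original NTs in T[1,2] deriving "ba": ["B"]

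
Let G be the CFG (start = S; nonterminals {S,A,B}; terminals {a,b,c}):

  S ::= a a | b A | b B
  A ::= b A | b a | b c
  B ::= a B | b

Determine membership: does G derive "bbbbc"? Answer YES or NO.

Convert to CNF:
  S -> T0 A | T0 B | T1 T1
  A -> T0 A | T0 T1 | T0 T2
  B -> T1 B | b
  T0 -> b
  T1 -> a
  T2 -> c

CYK table (by increasing span):
  T[0,0] 'b' = {B,T0}  orig:{B}
  T[1,1] 'b' = {B,T0}  orig:{B}
  T[2,2] 'b' = {B,T0}  orig:{B}
  T[3,3] 'b' = {B,T0}  orig:{B}
  T[4,4] 'c' = {T2}  orig:{}
  T[0,1] 'bb' = {S}
  T[1,2] 'bb' = {S}
  T[2,3] 'bb' = {S}
  T[3,4] 'bc' = {A}
  T[0,2] 'bbb' = ∅
  T[1,3] 'bbb' = ∅
  T[2,4] 'bbc' = {A,S}
  T[0,3] 'bbbb' = ∅
  T[1,4] 'bbbc' = {A,S}
  T[0,4] 'bbbbc' = {A,S}

S ∈ T[0,4] ⇒ YES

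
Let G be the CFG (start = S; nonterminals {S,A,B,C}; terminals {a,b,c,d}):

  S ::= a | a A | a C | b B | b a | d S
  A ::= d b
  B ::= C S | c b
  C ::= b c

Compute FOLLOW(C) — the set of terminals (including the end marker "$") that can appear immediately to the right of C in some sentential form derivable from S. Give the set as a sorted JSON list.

FIRST sets, iterate to fixpoint:
pass 1:
  A via A→d b: +{d}
  B via B→c b: +{c}
  C via C→b c: +{b}
  S via S→a: +{a}
  S via S→b B: +{b}
  S via S→d S: +{d}
  FIRST[S]={a,b,d}  FIRST[A]={d}  FIRST[B]={c}  FIRST[C]={b}
pass 2:
  B via B→C S: +{b}
  FIRST[S]={a,b,d}  FIRST[A]={d}  FIRST[B]={b,c}  FIRST[C]={b}
pass 3: done
  FIRST[S]={a,b,d}  FIRST[A]={d}  FIRST[B]={b,c}  FIRST[C]={b}

Compute FOLLOW by fixpoint:
FOLLOW(S) := {$}
pass 1:
  B→C S: FOLLOW(C) ⊇ FIRST(S) = {a,b,d}; new: +{a,b,d}
  S→a A: FOLLOW(A) ⊇ FOLLOW(S) ⊇ {$}; new: +{$}
  S→a C: FOLLOW(C) ⊇ FOLLOW(S) ⊇ {$}; new: +{$}
  S→b B: FOLLOW(B) ⊇ FOLLOW(S) ⊇ {$}; new: +{$}
  FOLLOW(S)={$}  FOLLOW(A)={$}  FOLLOW(B)={$}  FOLLOW(C)={$,a,b,d}
pass 2: (no change)
  FOLLOW(S)={$}  FOLLOW(A)={$}  FOLLOW(B)={$}  FOLLOW(C)={$,a,b,d}

FOLLOW(C) = ["$", "a", "b", "d"]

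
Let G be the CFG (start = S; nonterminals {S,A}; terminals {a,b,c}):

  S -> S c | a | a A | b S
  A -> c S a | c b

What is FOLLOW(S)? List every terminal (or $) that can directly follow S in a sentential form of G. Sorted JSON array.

Compute FIRST by fixpoint:
[1]
  A via A→c S a: +{c}
  S via S→a: +{a}
  S via S→b S: +{b}
  FIRST(S)={a,b}  FIRST(A)={c}
[2] (stable)
  FIRST(S)={a,b}  FIRST(A)={c}

FOLLOW sets:
seed FOLLOW(S) with $
round 1:
  A→c S a: FOLLOW(S) ⊇ FIRST(a) = {a}; new: +{a}
  S→S c: FOLLOW(S) ⊇ FIRST(c) = {c}; new: +{c}
  S→a A: FOLLOW(A) ⊇ FOLLOW(S) ⊇ {$,a,c}; new: +{$,a,c}
  S: {$,a,c}  A: {$,a,c}
round 2: done
  S: {$,a,c}  A: {$,a,c}

FOLLOW(S) = ["$", "a", "c"]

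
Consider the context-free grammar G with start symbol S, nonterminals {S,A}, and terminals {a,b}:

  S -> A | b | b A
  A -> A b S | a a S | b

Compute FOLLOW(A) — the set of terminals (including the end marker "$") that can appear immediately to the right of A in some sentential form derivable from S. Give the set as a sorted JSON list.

Compute FIRST by fixpoint:
pass 1:
  A via A→a a S: +{a}
  A via A→b: +{b}
  S via S→A: +{a,b}
  S: {a,b}  A: {a,b}
pass 2: done
  S: {a,b}  A: {a,b}

Compute FOLLOW by fixpoint:
FOLLOW(S) := {$}
[1]
  A→A b S: FOLLOW(A) ⊇ FIRST(b) = {b}; new: +{b}
  A→A b S: FOLLOW(S) ⊇ FOLLOW(A) ⊇ {b}; new: +{b}
  S→A: FOLLOW(A) ⊇ FOLLOW(S) ⊇ {$,b}; new: +{$}
  S: {$,b}  A: {$,b}
[2] done
  S: {$,b}  A: {$,b}

FOLLOW(A) = ["$", "b"]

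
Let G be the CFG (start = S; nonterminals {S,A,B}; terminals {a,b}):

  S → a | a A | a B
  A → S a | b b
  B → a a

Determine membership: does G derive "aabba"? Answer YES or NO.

Convert to CNF:
  S -> T0 A | T0 B | a
  A -> S T0 | T1 T1
  B -> T0 T0
  T0 -> a
  T1 -> b

CYK fill:
  cell(0,0) a: {S,T0}  orig:{S}
  cell(1,1) a: {S,T0}  orig:{S}
  cell(2,2) b: {T1}  orig:{}
  cell(3,3) b: {T1}  orig:{}
  cell(4,4) a: {S,T0}  orig:{S}
  cell(0,1) aa: {A,B}
  cell(1,2) ab: ∅
  cell(2,3) bb: {A}
  cell(3,4) ba: ∅
  cell(0,2) aab: ∅
  cell(1,3) abb: {S}
  cell(2,4) bba: ∅
  cell(0,3) aabb: ∅
  cell(1,4) abba: {A}
  cell(0,4) aabba: {S}

S ∈ T[0,4] ⇒ YES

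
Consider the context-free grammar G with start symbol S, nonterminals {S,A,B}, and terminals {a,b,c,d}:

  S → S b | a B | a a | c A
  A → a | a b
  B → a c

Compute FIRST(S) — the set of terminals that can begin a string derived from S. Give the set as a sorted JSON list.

FIRST sets, iterate to fixpoint:
pass 1:
  A via A→a: +{a}
  B via B→a c: +{a}
  S via S→a B: +{a}
  S via S→c A: +{c}
  S: {a,c}  A: {a}  B: {a}
pass 2: done
  S: {a,c}  A: {a}  B: {a}

FIRST(S) = ["a", "c"]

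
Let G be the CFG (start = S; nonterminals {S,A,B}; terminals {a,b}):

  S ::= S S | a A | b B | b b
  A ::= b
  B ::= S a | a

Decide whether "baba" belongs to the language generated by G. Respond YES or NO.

Convert to CNF:
  S -> S S | T0 A | T1 B | T1 T1
  A -> b
  B -> S T0 | a
  T0 -> a
  T1 -> b

CYK fill:
  cell(0,0) b: {A,T1}  orig:{A}
  cell(1,1) a: {B,T0}  orig:{B}
  cell(2,2) b: {A,T1}  orig:{A}
  cell(3,3) a: {B,T0}  orig:{B}
  cell(0,1) ba: {S}
  cell(1,2) ab: {S}
  cell(2,3) ba: {S}
  cell(0,2) bab: ∅
  cell(1,3) aba: {B}
  cell(0,3) baba: {S}

S ∈ T[0,3] ⇒ YES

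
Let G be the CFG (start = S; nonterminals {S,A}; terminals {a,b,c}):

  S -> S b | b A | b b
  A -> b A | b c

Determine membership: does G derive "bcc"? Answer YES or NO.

CNF form of G:
  S -> S T0 | T0 A | T0 T0
  A -> T0 A | T0 T1
  T0 -> b
  T1 -> c

CYK fill:
  T[0,0] 'b' = {T0}  orig:{}
  T[1,1] 'c' = {T1}  orig:{}
  T[2,2] 'c' = {T1}  orig:{}
  T[0,1] 'bc' = {A}
  T[1,2] 'cc' = ∅
  T[0,2] 'bcc' = ∅

S ∉ T[0,2] ⇒ NO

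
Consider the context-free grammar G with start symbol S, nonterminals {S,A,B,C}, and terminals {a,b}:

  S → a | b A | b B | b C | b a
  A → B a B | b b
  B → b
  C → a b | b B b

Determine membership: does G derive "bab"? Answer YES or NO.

Convert to CNF:
  S -> T1 A | T1 B | T1 C | T1 T0 | a
  A -> B X2 | T1 T1
  B -> b
  C -> T0 T1 | T1 X3
  T0 -> a
  T1 -> b
  X2 -> T0 B
  X3 -> B T1

CYK table (by increasing span):
  [0..0]={B,T1}  "b"  orig:{B}
  [1..1]={S,T0}  "a"  orig:{S}
  [2..2]={B,T1}  "b"  orig:{B}
  [0..1]={S}  "ba"
  [1..2]={C,X2}  "ab"  orig:{C}
  [0..2]={A,S}  "bab"

S ∈ T[0,2] ⇒ YES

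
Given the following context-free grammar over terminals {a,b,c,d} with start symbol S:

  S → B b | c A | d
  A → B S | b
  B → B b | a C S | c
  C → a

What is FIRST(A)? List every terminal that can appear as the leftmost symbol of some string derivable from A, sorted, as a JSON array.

FIRST sets, iterate to fixpoint:
[1]
  A via A→b: +{b}
  B via B→a C S: +{a}
  B via B→c: +{c}
  C via C→a: +{a}
  S via S→B b: +{a,c}
  S via S→d: +{d}
  FIRST(S)={a,c,d}  FIRST(A)={b}  FIRST(B)={a,c}  FIRST(C)={a}
[2]
  A via A→B S: +{a,c}
  FIRST(S)={a,c,d}  FIRST(A)={a,b,c}  FIRST(B)={a,c}  FIRST(C)={a}
[3] — fixpoint
  FIRST(S)={a,c,d}  FIRST(A)={a,b,c}  FIRST(B)={a,c}  FIRST(C)={a}

FIRST(A) = ["a", "b", "c"]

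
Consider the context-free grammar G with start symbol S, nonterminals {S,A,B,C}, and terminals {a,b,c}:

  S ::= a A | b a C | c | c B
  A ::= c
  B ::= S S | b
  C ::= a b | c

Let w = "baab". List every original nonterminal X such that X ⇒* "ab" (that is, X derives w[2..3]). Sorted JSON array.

Convert to CNF:
  S -> T0 A | T1 X3 | T2 B | c
  A -> c
  B -> S S | b
  C -> T0 T1 | c
  T0 -> a
  T1 -> b
  T2 -> c
  X3 -> T0 C

CYK fill, restricted to cells inside w[2..3]:
  [2..2]={T0}  "a"  orig:{}
  [3..3]={B,T1}  "b"  orig:{B}
  [2..3]={C}  "ab"

Original NTs in T[2,3] deriving "ab": ["C"]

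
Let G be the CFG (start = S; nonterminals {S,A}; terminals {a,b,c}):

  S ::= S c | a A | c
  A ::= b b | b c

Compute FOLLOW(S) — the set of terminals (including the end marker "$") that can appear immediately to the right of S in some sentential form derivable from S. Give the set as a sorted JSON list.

FIRST iteration:
iter 1:
  A via A→b b: +{b}
  S via S→a A: +{a}
  S via S→c: +{c}
  S: {a,c}  A: {b}
iter 2: (no change)
  S: {a,c}  A: {b}

Compute FOLLOW by fixpoint:
seed FOLLOW(S) with $
iter 1:
  S→S c: FOLLOW(S) ⊇ FIRST(c) = {c}; new: +{c}
  S→a A: FOLLOW(A) ⊇ FOLLOW(S) ⊇ {$,c}; new: +{$,c}
  FOLLOW(S)={$,c}  FOLLOW(A)={$,c}
iter 2: (no change)
  FOLLOW(S)={$,c}  FOLLOW(A)={$,c}

FOLLOW(S) = ["$", "c"]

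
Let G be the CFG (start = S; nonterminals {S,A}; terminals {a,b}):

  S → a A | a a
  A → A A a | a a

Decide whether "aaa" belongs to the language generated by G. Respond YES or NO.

Convert to CNF:
  S -> T0 A | T0 T0
  A -> A X1 | T0 T0
  T0 -> a
  X1 -> A T0

CYK fill:
  cell(0,0) a: {T0}  orig:{}
  cell(1,1) a: {T0}  orig:{}
  cell(2,2) a: {T0}  orig:{}
  cell(0,1) aa: {A,S}
  cell(1,2) aa: {A,S}
  cell(0,2) aaa: {S,X1}  orig:{S}

S ∈ T[0,2] ⇒ YES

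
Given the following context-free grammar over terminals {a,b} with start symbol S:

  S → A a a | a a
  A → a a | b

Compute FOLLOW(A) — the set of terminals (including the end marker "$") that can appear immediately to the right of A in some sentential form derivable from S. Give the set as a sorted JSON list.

Compute FIRST by fixpoint:
pass 1:
  A via A→a a: +{a}
  A via A→b: +{b}
  S via S→A a a: +{a,b}
  S: {a,b}  A: {a,b}
pass 2: (no change)
  S: {a,b}  A: {a,b}

FOLLOW iteration:
initialize: $ ∈ FOLLOW(S)
pass 1:
  S→A a a: FOLLOW(A) ⊇ FIRST(a) = {a}; new: +{a}
  FOLLOW[S]={$}  FOLLOW[A]={a}
pass 2: (stable)
  FOLLOW[S]={$}  FOLLOW[A]={a}

FOLLOW(A) = ["a"]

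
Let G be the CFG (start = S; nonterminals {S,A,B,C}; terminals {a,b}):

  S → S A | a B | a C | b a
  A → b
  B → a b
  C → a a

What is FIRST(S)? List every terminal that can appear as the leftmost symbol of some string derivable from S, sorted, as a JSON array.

Compute FIRST by fixpoint:
iter 1:
  A via A→b: +{b}
  B via B→a b: +{a}
  C via C→a a: +{a}
  S via S→a B: +{a}
  S via S→b a: +{b}
  S: {a,b}  A: {b}  B: {a}  C: {a}
iter 2: — fixpoint
  S: {a,b}  A: {b}  B: {a}  C: {a}

FIRST(S) = ["a", "b"]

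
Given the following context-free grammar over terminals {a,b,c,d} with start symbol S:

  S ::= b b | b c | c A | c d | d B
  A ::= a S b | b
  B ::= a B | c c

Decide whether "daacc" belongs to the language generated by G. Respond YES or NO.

CNF form of G:
  S -> T1 T1 | T1 T2 | T2 A | T2 T3 | T3 B
  A -> T0 X4 | b
  B -> T0 B | T2 T2
  T0 -> a
  T1 -> b
  T2 -> c
  T3 -> d
  X4 -> S T1

Fill CYK table bottom-up:
  T[0,0] 'd' = {T3}  orig:{}
  T[1,1] 'a' = {T0}  orig:{}
  T[2,2] 'a' = {T0}  orig:{}
  T[3,3] 'c' = {T2}  orig:{}
  T[4,4] 'c' = {T2}  orig:{}
  T[0,1] 'da' = ∅
  T[1,2] 'aa' = ∅
  T[2,3] 'ac' = ∅
  T[3,4] 'cc' = {B}
  T[0,2] 'daa' = ∅
  T[1,3] 'aac' = ∅
  T[2,4] 'acc' = {B}
  T[0,3] 'daac' = ∅
  T[1,4] 'aacc' = {B}
  T[0,4] 'daacc' = {S}

S ∈ T[0,4] ⇒ YES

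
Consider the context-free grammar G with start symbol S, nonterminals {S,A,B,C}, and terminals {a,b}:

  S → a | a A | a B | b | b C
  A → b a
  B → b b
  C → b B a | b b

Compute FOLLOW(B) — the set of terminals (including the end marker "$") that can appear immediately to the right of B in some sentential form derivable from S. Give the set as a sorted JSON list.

Compute FIRST by fixpoint:
[1]
  A via A→b a: +{b}
  B via B→b b: +{b}
  C via C→b B a: +{b}
  S via S→a: +{a}
  S via S→b: +{b}
  FIRST(S)={a,b}  FIRST(A)={b}  FIRST(B)={b}  FIRST(C)={b}
[2] (stable)
  FIRST(S)={a,b}  FIRST(A)={b}  FIRST(B)={b}  FIRST(C)={b}

Compute FOLLOW by fixpoint:
seed FOLLOW(S) with $
round 1:
  C→b B a: FOLLOW(B) ⊇ FIRST(a) = {a}; new: +{a}
  S→a A: FOLLOW(A) ⊇ FOLLOW(S) ⊇ {$}; new: +{$}
  S→a B: FOLLOW(B) ⊇ FOLLOW(S) ⊇ {$}; new: +{$}
  S→b C: FOLLOW(C) ⊇ FOLLOW(S) ⊇ {$}; new: +{$}
  FOLLOW(S)={$}  FOLLOW(A)={$}  FOLLOW(B)={$,a}  FOLLOW(C)={$}
round 2: — fixpoint
  FOLLOW(S)={$}  FOLLOW(A)={$}  FOLLOW(B)={$,a}  FOLLOW(C)={$}

FOLLOW(B) = ["$", "a"]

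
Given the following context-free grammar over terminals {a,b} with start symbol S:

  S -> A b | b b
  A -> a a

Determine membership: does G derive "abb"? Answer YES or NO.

Convert to CNF:
  S -> A T1 | T1 T1
  A -> T0 T0
  T0 -> a
  T1 -> b

CYK table (by increasing span):
  [0..0]={T0}  "a"  orig:{}
  [1..1]={T1}  "b"  orig:{}
  [2..2]={T1}  "b"  orig:{}
  [0..1]=∅  "ab"
  [1..2]={S}  "bb"
  [0..2]=∅  "abb"

S ∉ T[0,2] ⇒ NO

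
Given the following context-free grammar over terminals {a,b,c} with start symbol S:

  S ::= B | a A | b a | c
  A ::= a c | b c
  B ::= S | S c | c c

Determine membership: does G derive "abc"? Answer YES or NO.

Convert to CNF:
  S -> S T1 | T0 A | T1 T1 | T2 T0 | c
  A -> T0 T1 | T2 T1
  B -> S T1 | T0 A | T1 T1 | T2 T0 | c
  T0 -> a
  T1 -> c
  T2 -> b

Fill CYK table bottom-up:
  [0..0]={T0}  "a"  orig:{}
  [1..1]={T2}  "b"  orig:{}
  [2..2]={B,S,T1}  "c"  orig:{B,S}
  [0..1]=∅  "ab"
  [1..2]={A}  "bc"
  [0..2]={B,S}  "abc"

S ∈ T[0,2] ⇒ YES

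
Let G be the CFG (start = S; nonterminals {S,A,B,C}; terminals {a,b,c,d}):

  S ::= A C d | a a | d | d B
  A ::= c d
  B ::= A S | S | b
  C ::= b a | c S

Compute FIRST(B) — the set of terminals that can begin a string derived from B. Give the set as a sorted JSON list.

Compute FIRST by fixpoint:
iter 1:
  A via A→c d: +{c}
  B via B→A S: +{c}
  B via B→b: +{b}
  C via C→b a: +{b}
  C via C→c S: +{c}
  S via S→A C d: +{c}
  S via S→a a: +{a}
  S via S→d: +{d}
  FIRST[S]={a,c,d}  FIRST[A]={c}  FIRST[B]={b,c}  FIRST[C]={b,c}
iter 2:
  B via B→S: +{a,d}
  FIRST[S]={a,c,d}  FIRST[A]={c}  FIRST[B]={a,b,c,d}  FIRST[C]={b,c}
iter 3: — fixpoint
  FIRST[S]={a,c,d}  FIRST[A]={c}  FIRST[B]={a,b,c,d}  FIRST[C]={b,c}

FIRST(B) = ["a", "b", "c", "d"]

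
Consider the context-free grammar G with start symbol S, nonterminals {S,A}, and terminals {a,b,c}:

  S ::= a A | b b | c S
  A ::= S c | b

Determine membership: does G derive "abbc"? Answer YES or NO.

CNF form of G:
  S -> T0 S | T1 A | T2 T2
  A -> S T0 | b
  T0 -> c
  T1 -> a
  T2 -> b

CYK fill:
  [0..0]={T1}  "a"  orig:{}
  [1..1]={A,T2}  "b"  orig:{A}
  [2..2]={A,T2}  "b"  orig:{A}
  [3..3]={T0}  "c"  orig:{}
  [0..1]={S}  "ab"
  [1..2]={S}  "bb"
  [2..3]=∅  "bc"
  [0..2]=∅  "abb"
  [1..3]={A}  "bbc"
  [0..3]={S}  "abbc"

S ∈ T[0,3] ⇒ YES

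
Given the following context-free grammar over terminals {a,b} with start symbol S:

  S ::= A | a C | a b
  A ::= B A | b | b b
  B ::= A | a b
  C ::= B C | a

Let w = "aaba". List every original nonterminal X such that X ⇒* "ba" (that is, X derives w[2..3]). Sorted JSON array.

CNF form of G:
  S -> B A | T0 T0 | T1 C | T1 T0 | b
  A -> B A | T0 T0 | b
  B -> B A | T0 T0 | T1 T0 | b
  C -> B C | a
  T0 -> b
  T1 -> a

Fill CYK table bottom-up — only the sub-triangle for w[2..3]:
  cell(2,2) b: {A,B,S,T0}  orig:{A,B,S}
  cell(3,3) a: {C,T1}  orig:{C}
  cell(2,3) ba: {C}

Original NTs in T[2,3] deriving "ba": ["C"]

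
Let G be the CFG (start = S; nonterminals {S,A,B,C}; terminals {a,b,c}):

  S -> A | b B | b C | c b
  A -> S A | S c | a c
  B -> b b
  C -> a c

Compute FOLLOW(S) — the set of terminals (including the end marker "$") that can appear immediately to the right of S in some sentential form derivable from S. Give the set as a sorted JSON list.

FIRST iteration:
iter 1:
  A via A→a c: +{a}
  B via B→b b: +{b}
  C via C→a c: +{a}
  S via S→A: +{a}
  S via S→b B: +{b}
  S via S→c b: +{c}
  FIRST(S)={a,b,c}  FIRST(A)={a}  FIRST(B)={b}  FIRST(C)={a}
iter 2:
  A via A→S A: +{b,c}
  FIRST(S)={a,b,c}  FIRST(A)={a,b,c}  FIRST(B)={b}  FIRST(C)={a}
iter 3: (no change)
  FIRST(S)={a,b,c}  FIRST(A)={a,b,c}  FIRST(B)={b}  FIRST(C)={a}

Compute FOLLOW by fixpoint:
seed FOLLOW(S) with $
iter 1:
  A→S A: FOLLOW(S) ⊇ FIRST(A) = {a,b,c}; new: +{a,b,c}
  S→A: FOLLOW(A) ⊇ FOLLOW(S) ⊇ {$,a,b,c}; new: +{$,a,b,c}
  S→b B: FOLLOW(B) ⊇ FOLLOW(S) ⊇ {$,a,b,c}; new: +{$,a,b,c}
  S→b C: FOLLOW(C) ⊇ FOLLOW(S) ⊇ {$,a,b,c}; new: +{$,a,b,c}
  FOLLOW(S)={$,a,b,c}  FOLLOW(A)={$,a,b,c}  FOLLOW(B)={$,a,b,c}  FOLLOW(C)={$,a,b,c}
iter 2: (stable)
  FOLLOW(S)={$,a,b,c}  FOLLOW(A)={$,a,b,c}  FOLLOW(B)={$,a,b,c}  FOLLOW(C)={$,a,b,c}

FOLLOW(S) = ["$", "a", "b", "c"]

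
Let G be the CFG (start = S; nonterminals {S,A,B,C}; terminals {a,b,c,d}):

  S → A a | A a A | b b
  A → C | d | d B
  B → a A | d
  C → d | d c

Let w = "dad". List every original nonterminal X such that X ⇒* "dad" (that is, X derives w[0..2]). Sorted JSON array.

Convert to CNF:
  S -> A T2 | A X4 | T3 T3
  A -> T0 B | T0 T1 | d
  B -> T2 A | d
  C -> T0 T1 | d
  T0 -> d
  T1 -> c
  T2 -> a
  T3 -> b
  X4 -> T2 A

CYK table (by increasing span) — only the sub-triangle for w[0..2]:
  T[0,0] 'd' = {A,B,C,T0}  orig:{A,B,C}
  T[1,1] 'a' = {T2}  orig:{}
  T[2,2] 'd' = {A,B,C,T0}  orig:{A,B,C}
  T[0,1] 'da' = {S}
  T[1,2] 'ad' = {B,X4}  orig:{B}
  T[0,2] 'dad' = {A,S}

Original NTs in T[0,2] deriving "dad": ["A", "S"]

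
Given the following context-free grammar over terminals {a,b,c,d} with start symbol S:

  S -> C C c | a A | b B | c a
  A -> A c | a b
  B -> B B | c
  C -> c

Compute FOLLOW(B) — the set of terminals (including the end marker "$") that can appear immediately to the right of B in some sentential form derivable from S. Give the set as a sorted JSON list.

Compute FIRST by fixpoint:
round 1:
  A via A→a b: +{a}
  B via B→c: +{c}
  C via C→c: +{c}
  S via S→C C c: +{c}
  S via S→a A: +{a}
  S via S→b B: +{b}
  FIRST[S]={a,b,c}  FIRST[A]={a}  FIRST[B]={c}  FIRST[C]={c}
round 2: (no change)
  FIRST[S]={a,b,c}  FIRST[A]={a}  FIRST[B]={c}  FIRST[C]={c}

Compute FOLLOW by fixpoint:
initialize: $ ∈ FOLLOW(S)
[1]
  A→A c: FOLLOW(A) ⊇ FIRST(c) = {c}; new: +{c}
  B→B B: FOLLOW(B) ⊇ FIRST(B) = {c}; new: +{c}
  S→C C c: FOLLOW(C) ⊇ FIRST(C) = {c}; new: +{c}
  S→a A: FOLLOW(A) ⊇ FOLLOW(S) ⊇ {$}; new: +{$}
  S→b B: FOLLOW(B) ⊇ FOLLOW(S) ⊇ {$}; new: +{$}
  S: {$}  A: {$,c}  B: {$,c}  C: {c}
[2] (no change)
  S: {$}  A: {$,c}  B: {$,c}  C: {c}

FOLLOW(B) = ["$", "c"]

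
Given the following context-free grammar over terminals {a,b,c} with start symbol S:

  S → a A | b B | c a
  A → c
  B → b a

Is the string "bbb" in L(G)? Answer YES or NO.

Convert to CNF:
  S -> T0 B | T1 A | T2 T1
  A -> c
  B -> T0 T1
  T0 -> b
  T1 -> a
  T2 -> c

CYK table (by increasing span):
  T[0,0] 'b' = {T0}  orig:{}
  T[1,1] 'b' = {T0}  orig:{}
  T[2,2] 'b' = {T0}  orig:{}
  T[0,1] 'bb' = ∅
  T[1,2] 'bb' = ∅
  T[0,2] 'bbb' = ∅

S ∉ T[0,2] ⇒ NO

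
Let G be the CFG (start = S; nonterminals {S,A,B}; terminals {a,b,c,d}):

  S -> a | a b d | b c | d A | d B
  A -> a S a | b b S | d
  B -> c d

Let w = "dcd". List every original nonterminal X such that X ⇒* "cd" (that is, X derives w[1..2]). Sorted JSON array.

Convert to CNF:
  S -> T0 X6 | T1 T2 | T3 A | T3 B | a
  A -> T0 X4 | T1 X5 | d
  B -> T2 T3
  T0 -> a
  T1 -> b
  T2 -> c
  T3 -> d
  X4 -> S T0
  X5 -> T1 S
  X6 -> T1 T3

CYK table (by increasing span) — only the sub-triangle for w[1..2]:
  [1..1]={T2}  "c"  orig:{}
  [2..2]={A,T3}  "d"  orig:{A}
  [1..2]={B}  "cd"

Original NTs in T[1,2] deriving "cd": ["B"]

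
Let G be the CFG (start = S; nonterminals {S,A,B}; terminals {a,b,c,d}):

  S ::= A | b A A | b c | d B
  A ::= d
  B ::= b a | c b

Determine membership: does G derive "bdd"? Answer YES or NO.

Convert to CNF:
  S -> T0 T2 | T0 X4 | T3 B | d
  A -> d
  B -> T0 T1 | T2 T0
  T0 -> b
  T1 -> a
  T2 -> c
  T3 -> d
  X4 -> A A

Fill CYK table bottom-up:
  cell(0,0) b: {T0}  orig:{}
  cell(1,1) d: {A,S,T3}  orig:{A,S}
  cell(2,2) d: {A,S,T3}  orig:{A,S}
  cell(0,1) bd: ∅
  cell(1,2) dd: {X4}  orig:{}
  cell(0,2) bdd: {S}

S ∈ T[0,2] ⇒ YES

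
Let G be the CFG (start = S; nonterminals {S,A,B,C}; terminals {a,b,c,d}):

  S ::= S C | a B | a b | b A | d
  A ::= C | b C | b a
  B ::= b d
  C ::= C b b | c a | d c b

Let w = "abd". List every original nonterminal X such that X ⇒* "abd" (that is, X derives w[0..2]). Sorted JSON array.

CNF form of G:
  S -> S C | T0 A | T1 B | T1 T0 | d
  A -> C X4 | T0 C | T0 T1 | T2 T1 | T3 X5
  B -> T0 T3
  C -> C X6 | T2 T1 | T3 X7
  T0 -> b
  T1 -> a
  T2 -> c
  T3 -> d
  X4 -> T0 T0
  X5 -> T2 T0
  X6 -> T0 T0
  X7 -> T2 T0

Fill CYK table bottom-up — only the sub-triangle for w[0..2]:
  T[0,0] 'a' = {T1}  orig:{}
  T[1,1] 'b' = {T0}  orig:{}
  T[2,2] 'd' = {S,T3}  orig:{S}
  T[0,1] 'ab' = {S}
  T[1,2] 'bd' = {B}
  T[0,2] 'abd' = {S}

Original NTs in T[0,2] deriving "abd": ["S"]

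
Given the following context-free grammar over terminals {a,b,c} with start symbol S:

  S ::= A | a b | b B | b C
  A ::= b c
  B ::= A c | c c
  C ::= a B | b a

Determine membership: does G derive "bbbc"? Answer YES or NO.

Convert to CNF:
  S -> T0 B | T0 C | T0 T1 | T2 T0
  A -> T0 T1
  B -> A T1 | T1 T1
  C -> T0 T2 | T2 B
  T0 -> b
  T1 -> c
  T2 -> a

Fill CYK table bottom-up:
  [0..0]={T0}  "b"  orig:{}
  [1..1]={T0}  "b"  orig:{}
  [2..2]={T0}  "b"  orig:{}
  [3..3]={T1}  "c"  orig:{}
  [0..1]=∅  "bb"
  [1..2]=∅  "bb"
  [2..3]={A,S}  "bc"
  [0..2]=∅  "bbb"
  [1..3]=∅  "bbc"
  [0..3]=∅  "bbbc"

S ∉ T[0,3] ⇒ NO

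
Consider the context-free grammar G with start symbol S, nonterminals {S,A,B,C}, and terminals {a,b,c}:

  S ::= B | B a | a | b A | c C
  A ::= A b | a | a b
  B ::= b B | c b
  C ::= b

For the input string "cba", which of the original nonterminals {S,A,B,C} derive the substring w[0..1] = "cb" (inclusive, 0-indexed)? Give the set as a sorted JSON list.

Convert to CNF:
  S -> B T1 | T0 A | T0 B | T2 C | T2 T0 | a
  A -> A T0 | T1 T0 | a
  B -> T0 B | T2 T0
  C -> b
  T0 -> b
  T1 -> a
  T2 -> c

Fill CYK table bottom-up — only the sub-triangle for w[0..1]:
  cell(0,0) c: {T2}  orig:{}
  cell(1,1) b: {C,T0}  orig:{C}
  cell(0,1) cb: {B,S}

Original NTs in T[0,1] deriving "cb": ["B", "S"]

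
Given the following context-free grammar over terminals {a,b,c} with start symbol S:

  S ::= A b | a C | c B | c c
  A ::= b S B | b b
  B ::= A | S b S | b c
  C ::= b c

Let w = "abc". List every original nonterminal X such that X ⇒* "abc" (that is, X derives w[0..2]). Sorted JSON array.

Convert to CNF:
  S -> A T0 | T1 B | T1 T1 | T2 C
  A -> T0 T0 | T0 X3
  B -> S X4 | T0 T0 | T0 T1 | T0 X5
  C -> T0 T1
  T0 -> b
  T1 -> c
  T2 -> a
  X3 -> S B
  X4 -> T0 S
  X5 -> S B

Fill CYK table bottom-up, restricted to cells inside w[0..2]:
  T[0,0] 'a' = {T2}  orig:{}
  T[1,1] 'b' = {T0}  orig:{}
  T[2,2] 'c' = {T1}  orig:{}
  T[0,1] 'ab' = ∅
  T[1,2] 'bc' = {B,C}
  T[0,2] 'abc' = {S}

Original NTs in T[0,2] deriving "abc": ["S"]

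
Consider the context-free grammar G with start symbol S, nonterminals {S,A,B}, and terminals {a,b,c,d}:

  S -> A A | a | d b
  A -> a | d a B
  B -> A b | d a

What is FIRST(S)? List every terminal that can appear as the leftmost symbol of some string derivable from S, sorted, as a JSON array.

Compute FIRST by fixpoint:
[1]
  A via A→a: +{a}
  A via A→d a B: +{d}
  B via B→A b: +{a,d}
  S via S→A A: +{a,d}
  FIRST(S)={a,d}  FIRST(A)={a,d}  FIRST(B)={a,d}
[2] — fixpoint
  FIRST(S)={a,d}  FIRST(A)={a,d}  FIRST(B)={a,d}

FIRST(S) = ["a", "d"]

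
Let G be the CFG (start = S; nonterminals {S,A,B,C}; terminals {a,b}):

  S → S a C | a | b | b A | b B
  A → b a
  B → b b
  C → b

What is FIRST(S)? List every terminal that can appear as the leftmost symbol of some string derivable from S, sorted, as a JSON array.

FIRST sets, iterate to fixpoint:
[1]
  A via A→b a: +{b}
  B via B→b b: +{b}
  C via C→b: +{b}
  S via S→a: +{a}
  S via S→b: +{b}
  FIRST[S]={a,b}  FIRST[A]={b}  FIRST[B]={b}  FIRST[C]={b}
[2] (stable)
  FIRST[S]={a,b}  FIRST[A]={b}  FIRST[B]={b}  FIRST[C]={b}

FIRST(S) = ["a", "b"]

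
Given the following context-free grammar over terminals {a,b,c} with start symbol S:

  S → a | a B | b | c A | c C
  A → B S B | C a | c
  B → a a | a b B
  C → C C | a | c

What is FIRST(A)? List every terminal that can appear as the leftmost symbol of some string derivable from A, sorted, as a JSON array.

Compute FIRST by fixpoint:
iter 1:
  A via A→c: +{c}
  B via B→a a: +{a}
  C via C→a: +{a}
  C via C→c: +{c}
  S via S→a: +{a}
  S via S→b: +{b}
  S via S→c A: +{c}
  S: {a,b,c}  A: {c}  B: {a}  C: {a,c}
iter 2:
  A via A→B S B: +{a}
  S: {a,b,c}  A: {a,c}  B: {a}  C: {a,c}
iter 3: (no change)
  S: {a,b,c}  A: {a,c}  B: {a}  C: {a,c}

FIRST(A) = ["a", "c"]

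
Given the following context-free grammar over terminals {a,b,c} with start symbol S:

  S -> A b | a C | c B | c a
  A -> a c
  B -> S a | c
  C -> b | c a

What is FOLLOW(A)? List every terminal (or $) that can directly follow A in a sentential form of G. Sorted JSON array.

Compute FIRST by fixpoint:
[1]
  A via A→a c: +{a}
  B via B→c: +{c}
  C via C→b: +{b}
  C via C→c a: +{c}
  S via S→A b: +{a}
  S via S→c B: +{c}
  FIRST[S]={a,c}  FIRST[A]={a}  FIRST[B]={c}  FIRST[C]={b,c}
[2]
  B via B→S a: +{a}
  FIRST[S]={a,c}  FIRST[A]={a}  FIRST[B]={a,c}  FIRST[C]={b,c}
[3] done
  FIRST[S]={a,c}  FIRST[A]={a}  FIRST[B]={a,c}  FIRST[C]={b,c}

Compute FOLLOW by fixpoint:
seed FOLLOW(S) with $
[1]
  B→S a: FOLLOW(S) ⊇ FIRST(a) = {a}; new: +{a}
  S→A b: FOLLOW(A) ⊇ FIRST(b) = {b}; new: +{b}
  S→a C: FOLLOW(C) ⊇ FOLLOW(S) ⊇ {$,a}; new: +{$,a}
  S→c B: FOLLOW(B) ⊇ FOLLOW(S) ⊇ {$,a}; new: +{$,a}
  FOLLOW(S)={$,a}  FOLLOW(A)={b}  FOLLOW(B)={$,a}  FOLLOW(C)={$,a}
[2] (stable)
  FOLLOW(S)={$,a}  FOLLOW(A)={b}  FOLLOW(B)={$,a}  FOLLOW(C)={$,a}

FOLLOW(A) = ["b"]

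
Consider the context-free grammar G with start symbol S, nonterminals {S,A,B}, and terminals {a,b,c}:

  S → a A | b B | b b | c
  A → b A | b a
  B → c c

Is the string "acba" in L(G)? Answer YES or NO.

CNF form of G:
  S -> T0 B | T0 T0 | T1 A | c
  A -> T0 A | T0 T1
  B -> T2 T2
  T0 -> b
  T1 -> a
  T2 -> c

CYK fill:
  [0..0]={T1}  "a"  orig:{}
  [1..1]={S,T2}  "c"  orig:{S}
  [2..2]={T0}  "b"  orig:{}
  [3..3]={T1}  "a"  orig:{}
  [0..1]=∅  "ac"
  [1..2]=∅  "cb"
  [2..3]={A}  "ba"
  [0..2]=∅  "acb"
  [1..3]=∅  "cba"
  [0..3]=∅  "acba"

S ∉ T[0,3] ⇒ NO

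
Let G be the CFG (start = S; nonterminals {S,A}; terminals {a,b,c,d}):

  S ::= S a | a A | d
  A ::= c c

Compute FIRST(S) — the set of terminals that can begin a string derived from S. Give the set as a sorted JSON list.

FIRST iteration:
round 1:
  A via A→c c: +{c}
  S via S→a A: +{a}
  S via S→d: +{d}
  FIRST[S]={a,d}  FIRST[A]={c}
round 2: done
  FIRST[S]={a,d}  FIRST[A]={c}

FIRST(S) = ["a", "d"]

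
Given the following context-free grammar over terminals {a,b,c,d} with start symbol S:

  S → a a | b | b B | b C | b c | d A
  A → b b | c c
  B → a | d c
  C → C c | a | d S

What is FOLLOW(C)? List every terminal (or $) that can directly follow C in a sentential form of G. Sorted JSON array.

Compute FIRST by fixpoint:
round 1:
  A via A→b b: +{b}
  A via A→c c: +{c}
  B via B→a: +{a}
  B via B→d c: +{d}
  C via C→a: +{a}
  C via C→d S: +{d}
  S via S→a a: +{a}
  S via S→b: +{b}
  S via S→d A: +{d}
  FIRST(S)={a,b,d}  FIRST(A)={b,c}  FIRST(B)={a,d}  FIRST(C)={a,d}
round 2: done
  FIRST(S)={a,b,d}  FIRST(A)={b,c}  FIRST(B)={a,d}  FIRST(C)={a,d}

FOLLOW sets:
initialize: $ ∈ FOLLOW(S)
iter 1:
  C→C c: FOLLOW(C) ⊇ FIRST(c) = {c}; new: +{c}
  C→d S: FOLLOW(S) ⊇ FOLLOW(C) ⊇ {c}; new: +{c}
  S→b B: FOLLOW(B) ⊇ FOLLOW(S) ⊇ {$,c}; new: +{$,c}
  S→b C: FOLLOW(C) ⊇ FOLLOW(S) ⊇ {$,c}; new: +{$}
  S→d A: FOLLOW(A) ⊇ FOLLOW(S) ⊇ {$,c}; new: +{$,c}
  FOLLOW[S]={$,c}  FOLLOW[A]={$,c}  FOLLOW[B]={$,c}  FOLLOW[C]={$,c}
iter 2: (no change)
  FOLLOW[S]={$,c}  FOLLOW[A]={$,c}  FOLLOW[B]={$,c}  FOLLOW[C]={$,c}

FOLLOW(C) = ["$", "c"]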